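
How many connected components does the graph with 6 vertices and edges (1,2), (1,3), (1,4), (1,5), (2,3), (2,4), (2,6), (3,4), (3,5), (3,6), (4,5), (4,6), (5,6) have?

Step 1: Build adjacency list from edges:
  1: 2, 3, 4, 5
  2: 1, 3, 4, 6
  3: 1, 2, 4, 5, 6
  4: 1, 2, 3, 5, 6
  5: 1, 3, 4, 6
  6: 2, 3, 4, 5

Step 2: Run BFS/DFS from vertex 1:
  Visited: {1, 2, 3, 4, 5, 6}
  Reached 6 of 6 vertices

Step 3: All 6 vertices reached from vertex 1, so the graph is connected.
Number of connected components: 1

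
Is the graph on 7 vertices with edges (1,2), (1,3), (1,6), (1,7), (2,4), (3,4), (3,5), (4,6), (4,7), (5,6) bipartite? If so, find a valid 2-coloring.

Step 1: Attempt 2-coloring using BFS:
  Start at vertex 1, assign color 0
  Color vertex 2 with color 1 (neighbor of 1)
  Color vertex 3 with color 1 (neighbor of 1)
  Color vertex 6 with color 1 (neighbor of 1)
  Color vertex 7 with color 1 (neighbor of 1)
  Color vertex 4 with color 0 (neighbor of 2)
  Color vertex 5 with color 0 (neighbor of 3)

Step 2: 2-coloring succeeded. No conflicts found.
  Set A (color 0): {1, 4, 5}
  Set B (color 1): {2, 3, 6, 7}

The graph is bipartite with partition {1, 4, 5}, {2, 3, 6, 7}.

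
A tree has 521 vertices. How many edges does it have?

A tree on n vertices always has exactly n - 1 edges.
For n = 521: edges = 521 - 1 = 520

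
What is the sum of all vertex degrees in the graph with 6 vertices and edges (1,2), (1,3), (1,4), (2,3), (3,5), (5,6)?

Step 1: Count edges incident to each vertex:
  deg(1) = 3 (neighbors: 2, 3, 4)
  deg(2) = 2 (neighbors: 1, 3)
  deg(3) = 3 (neighbors: 1, 2, 5)
  deg(4) = 1 (neighbors: 1)
  deg(5) = 2 (neighbors: 3, 6)
  deg(6) = 1 (neighbors: 5)

Step 2: Sum all degrees:
  3 + 2 + 3 + 1 + 2 + 1 = 12

Verification: sum of degrees = 2 * |E| = 2 * 6 = 12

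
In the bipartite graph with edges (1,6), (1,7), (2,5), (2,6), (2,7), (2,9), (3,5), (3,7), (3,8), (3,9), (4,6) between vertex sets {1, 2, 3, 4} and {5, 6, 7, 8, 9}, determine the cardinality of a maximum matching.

Step 1: List the neighbors of each left vertex:
  1: 6, 7
  2: 5, 6, 7, 9
  3: 5, 7, 8, 9
  4: 6

Step 2: Greedily match left vertices, then look for augmenting paths:
  Match 1 -- 7
  Match 2 -- 5
  Match 3 -- 8
  Match 4 -- 6
  No augmenting path remains.

Step 3: Verify this is maximum:
  Matching size 4 = min(|L|, |R|) = min(4, 5), which is an upper bound, so this matching is maximum.

Maximum matching: {(1,7), (2,5), (3,8), (4,6)}
Size: 4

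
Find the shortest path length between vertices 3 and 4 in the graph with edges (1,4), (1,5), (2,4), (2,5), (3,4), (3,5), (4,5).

Step 1: Build adjacency list:
  1: 4, 5
  2: 4, 5
  3: 4, 5
  4: 1, 2, 3, 5
  5: 1, 2, 3, 4

Step 2: BFS from vertex 3 to find shortest path to 4:
  vertex 4 reached at distance 1

Step 3: Shortest path: 3 -> 4
Path length: 1 edge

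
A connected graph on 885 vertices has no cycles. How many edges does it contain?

A tree on n vertices always has exactly n - 1 edges.
For n = 885: edges = 885 - 1 = 884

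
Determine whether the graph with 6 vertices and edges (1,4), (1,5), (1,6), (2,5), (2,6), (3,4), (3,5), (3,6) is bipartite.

Step 1: Attempt 2-coloring using BFS:
  Start at vertex 1, assign color 0
  Color vertex 4 with color 1 (neighbor of 1)
  Color vertex 5 with color 1 (neighbor of 1)
  Color vertex 6 with color 1 (neighbor of 1)
  Color vertex 3 with color 0 (neighbor of 4)
  Color vertex 2 with color 0 (neighbor of 5)

Step 2: 2-coloring succeeded. No conflicts found.
  Set A (color 0): {1, 2, 3}
  Set B (color 1): {4, 5, 6}

The graph is bipartite with partition {1, 2, 3}, {4, 5, 6}.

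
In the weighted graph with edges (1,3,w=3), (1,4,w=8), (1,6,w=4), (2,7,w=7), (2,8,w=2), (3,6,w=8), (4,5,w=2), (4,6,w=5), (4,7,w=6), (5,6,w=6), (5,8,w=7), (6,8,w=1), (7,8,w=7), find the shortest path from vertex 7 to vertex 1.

Step 1: Build adjacency list with weights:
  1: 3(w=3), 4(w=8), 6(w=4)
  2: 7(w=7), 8(w=2)
  3: 1(w=3), 6(w=8)
  4: 1(w=8), 5(w=2), 6(w=5), 7(w=6)
  5: 4(w=2), 6(w=6), 8(w=7)
  6: 1(w=4), 3(w=8), 4(w=5), 5(w=6), 8(w=1)
  7: 2(w=7), 4(w=6), 8(w=7)
  8: 2(w=2), 5(w=7), 6(w=1), 7(w=7)

Step 2: Apply Dijkstra's algorithm from vertex 7:
  Visit vertex 7 (distance=0)
    Update dist[2] = 7
    Update dist[4] = 6
    Update dist[8] = 7
  Visit vertex 4 (distance=6)
    Update dist[1] = 14
    Update dist[5] = 8
    Update dist[6] = 11
  Visit vertex 2 (distance=7)
  Visit vertex 8 (distance=7)
    Update dist[6] = 8
  Visit vertex 5 (distance=8)
  Visit vertex 6 (distance=8)
    Update dist[1] = 12
    Update dist[3] = 16
  Visit vertex 1 (distance=12)
    Update dist[3] = 15

Step 3: Shortest path: 7 -> 8 -> 6 -> 1
Total weight: 7 + 1 + 4 = 12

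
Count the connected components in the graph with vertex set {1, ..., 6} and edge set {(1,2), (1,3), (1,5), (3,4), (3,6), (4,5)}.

Step 1: Build adjacency list from edges:
  1: 2, 3, 5
  2: 1
  3: 1, 4, 6
  4: 3, 5
  5: 1, 4
  6: 3

Step 2: Run BFS/DFS from vertex 1:
  Visited: {1, 2, 3, 5, 4, 6}
  Reached 6 of 6 vertices

Step 3: All 6 vertices reached from vertex 1, so the graph is connected.
Number of connected components: 1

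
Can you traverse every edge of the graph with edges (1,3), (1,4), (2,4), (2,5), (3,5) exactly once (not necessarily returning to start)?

Step 1: Find the degree of each vertex:
  deg(1) = 2
  deg(2) = 2
  deg(3) = 2
  deg(4) = 2
  deg(5) = 2

Step 2: Count vertices with odd degree:
  All vertices have even degree (0 odd-degree vertices)

Step 3: Apply Euler's theorem:
  - Eulerian circuit exists iff graph is connected and all vertices have even degree
  - Eulerian path exists iff graph is connected and has 0 or 2 odd-degree vertices

Graph is connected with 0 odd-degree vertices.
Both Eulerian circuit and Eulerian path exist.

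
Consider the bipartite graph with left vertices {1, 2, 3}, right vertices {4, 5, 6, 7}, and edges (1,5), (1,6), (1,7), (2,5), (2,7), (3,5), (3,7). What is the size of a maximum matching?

Step 1: List the neighbors of each left vertex:
  1: 5, 6, 7
  2: 5, 7
  3: 5, 7

Step 2: Greedily match left vertices, then look for augmenting paths:
  Match 1 -- 6
  Match 2 -- 7
  Match 3 -- 5
  No augmenting path remains.

Step 3: Verify this is maximum:
  Matching size 3 = min(|L|, |R|) = min(3, 4), which is an upper bound, so this matching is maximum.

Maximum matching: {(1,6), (2,7), (3,5)}
Size: 3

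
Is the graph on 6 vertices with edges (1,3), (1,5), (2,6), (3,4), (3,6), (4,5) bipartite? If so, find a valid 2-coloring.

Step 1: Attempt 2-coloring using BFS:
  Start at vertex 1, assign color 0
  Color vertex 3 with color 1 (neighbor of 1)
  Color vertex 5 with color 1 (neighbor of 1)
  Color vertex 4 with color 0 (neighbor of 3)
  Color vertex 6 with color 0 (neighbor of 3)
  Color vertex 2 with color 1 (neighbor of 6)

Step 2: 2-coloring succeeded. No conflicts found.
  Set A (color 0): {1, 4, 6}
  Set B (color 1): {2, 3, 5}

The graph is bipartite with partition {1, 4, 6}, {2, 3, 5}.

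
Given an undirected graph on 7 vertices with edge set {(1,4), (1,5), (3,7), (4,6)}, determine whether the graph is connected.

Step 1: Build adjacency list from edges:
  1: 4, 5
  2: (none)
  3: 7
  4: 1, 6
  5: 1
  6: 4
  7: 3

Step 2: Run BFS/DFS from vertex 1:
  Visited: {1, 4, 5, 6}
  Reached 4 of 7 vertices

Step 3: Only 4 of 7 vertices reached. Graph is disconnected.
Connected components: {1, 4, 5, 6}, {2}, {3, 7}
Answer: No, the graph is not connected (3 components).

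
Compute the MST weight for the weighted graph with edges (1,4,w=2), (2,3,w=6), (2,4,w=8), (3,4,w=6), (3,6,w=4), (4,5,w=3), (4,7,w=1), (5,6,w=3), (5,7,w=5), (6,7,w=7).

Apply Kruskal's algorithm (sort edges by weight, add if no cycle):

Sorted edges by weight:
  (4,7) w=1
  (1,4) w=2
  (4,5) w=3
  (5,6) w=3
  (3,6) w=4
  (5,7) w=5
  (2,3) w=6
  (3,4) w=6
  (6,7) w=7
  (2,4) w=8

Add edge (4,7) w=1 -- no cycle. Running total: 1
Add edge (1,4) w=2 -- no cycle. Running total: 3
Add edge (4,5) w=3 -- no cycle. Running total: 6
Add edge (5,6) w=3 -- no cycle. Running total: 9
Add edge (3,6) w=4 -- no cycle. Running total: 13
Skip edge (5,7) w=5 -- would create cycle
Add edge (2,3) w=6 -- no cycle. Running total: 19

MST edges: (4,7,w=1), (1,4,w=2), (4,5,w=3), (5,6,w=3), (3,6,w=4), (2,3,w=6)
Total MST weight: 1 + 2 + 3 + 3 + 4 + 6 = 19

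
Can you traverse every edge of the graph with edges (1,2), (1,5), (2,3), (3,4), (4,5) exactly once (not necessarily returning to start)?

Step 1: Find the degree of each vertex:
  deg(1) = 2
  deg(2) = 2
  deg(3) = 2
  deg(4) = 2
  deg(5) = 2

Step 2: Count vertices with odd degree:
  All vertices have even degree (0 odd-degree vertices)

Step 3: Apply Euler's theorem:
  - Eulerian circuit exists iff graph is connected and all vertices have even degree
  - Eulerian path exists iff graph is connected and has 0 or 2 odd-degree vertices

Graph is connected with 0 odd-degree vertices.
Both Eulerian circuit and Eulerian path exist.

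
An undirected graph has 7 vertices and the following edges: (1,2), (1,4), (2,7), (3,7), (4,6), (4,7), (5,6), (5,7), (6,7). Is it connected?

Step 1: Build adjacency list from edges:
  1: 2, 4
  2: 1, 7
  3: 7
  4: 1, 6, 7
  5: 6, 7
  6: 4, 5, 7
  7: 2, 3, 4, 5, 6

Step 2: Run BFS/DFS from vertex 1:
  Visited: {1, 2, 4, 7, 6, 3, 5}
  Reached 7 of 7 vertices

Step 3: All 7 vertices reached from vertex 1, so the graph is connected.
Answer: Yes, the graph is connected.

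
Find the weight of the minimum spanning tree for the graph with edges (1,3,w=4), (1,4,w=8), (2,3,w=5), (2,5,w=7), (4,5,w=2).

Apply Kruskal's algorithm (sort edges by weight, add if no cycle):

Sorted edges by weight:
  (4,5) w=2
  (1,3) w=4
  (2,3) w=5
  (2,5) w=7
  (1,4) w=8

Add edge (4,5) w=2 -- no cycle. Running total: 2
Add edge (1,3) w=4 -- no cycle. Running total: 6
Add edge (2,3) w=5 -- no cycle. Running total: 11
Add edge (2,5) w=7 -- no cycle. Running total: 18

MST edges: (4,5,w=2), (1,3,w=4), (2,3,w=5), (2,5,w=7)
Total MST weight: 2 + 4 + 5 + 7 = 18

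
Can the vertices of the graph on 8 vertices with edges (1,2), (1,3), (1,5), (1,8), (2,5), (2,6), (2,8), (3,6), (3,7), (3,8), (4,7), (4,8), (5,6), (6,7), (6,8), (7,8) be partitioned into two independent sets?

Step 1: Attempt 2-coloring using BFS:
  Start at vertex 1, assign color 0
  Color vertex 2 with color 1 (neighbor of 1)
  Color vertex 3 with color 1 (neighbor of 1)
  Color vertex 5 with color 1 (neighbor of 1)
  Color vertex 8 with color 1 (neighbor of 1)

Step 2: Conflict found! Vertices 2 and 5 are adjacent but have the same color.
This means the graph contains an odd cycle.

The graph is NOT bipartite.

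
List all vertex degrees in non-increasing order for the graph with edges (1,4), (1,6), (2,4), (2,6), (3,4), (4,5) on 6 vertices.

Step 1: Count edges incident to each vertex:
  deg(1) = 2 (neighbors: 4, 6)
  deg(2) = 2 (neighbors: 4, 6)
  deg(3) = 1 (neighbors: 4)
  deg(4) = 4 (neighbors: 1, 2, 3, 5)
  deg(5) = 1 (neighbors: 4)
  deg(6) = 2 (neighbors: 1, 2)

Step 2: Sort degrees in non-increasing order:
  Degrees: [2, 2, 1, 4, 1, 2] -> sorted: [4, 2, 2, 2, 1, 1]

Degree sequence: [4, 2, 2, 2, 1, 1]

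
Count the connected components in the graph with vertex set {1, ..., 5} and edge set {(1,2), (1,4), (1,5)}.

Step 1: Build adjacency list from edges:
  1: 2, 4, 5
  2: 1
  3: (none)
  4: 1
  5: 1

Step 2: Run BFS/DFS from vertex 1:
  Visited: {1, 2, 4, 5}
  Reached 4 of 5 vertices

Step 3: Only 4 of 5 vertices reached. Graph is disconnected.
Connected components: {1, 2, 4, 5}, {3}
Number of connected components: 2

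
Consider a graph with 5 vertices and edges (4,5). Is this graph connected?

Step 1: Build adjacency list from edges:
  1: (none)
  2: (none)
  3: (none)
  4: 5
  5: 4

Step 2: Run BFS/DFS from vertex 1:
  Visited: {1}
  Reached 1 of 5 vertices

Step 3: Only 1 of 5 vertices reached. Graph is disconnected.
Connected components: {1}, {2}, {3}, {4, 5}
Answer: No, the graph is not connected (4 components).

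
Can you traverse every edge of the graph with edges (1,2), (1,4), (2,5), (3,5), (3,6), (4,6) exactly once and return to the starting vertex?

Step 1: Find the degree of each vertex:
  deg(1) = 2
  deg(2) = 2
  deg(3) = 2
  deg(4) = 2
  deg(5) = 2
  deg(6) = 2

Step 2: Count vertices with odd degree:
  All vertices have even degree (0 odd-degree vertices)

Step 3: Apply Euler's theorem:
  - Eulerian circuit exists iff graph is connected and all vertices have even degree
  - Eulerian path exists iff graph is connected and has 0 or 2 odd-degree vertices

Graph is connected with 0 odd-degree vertices.
Both Eulerian circuit and Eulerian path exist.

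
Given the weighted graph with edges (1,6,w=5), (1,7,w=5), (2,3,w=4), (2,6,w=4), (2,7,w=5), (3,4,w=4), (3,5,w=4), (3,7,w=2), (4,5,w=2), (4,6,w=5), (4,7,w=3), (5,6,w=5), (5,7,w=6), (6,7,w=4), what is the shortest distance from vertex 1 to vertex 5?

Step 1: Build adjacency list with weights:
  1: 6(w=5), 7(w=5)
  2: 3(w=4), 6(w=4), 7(w=5)
  3: 2(w=4), 4(w=4), 5(w=4), 7(w=2)
  4: 3(w=4), 5(w=2), 6(w=5), 7(w=3)
  5: 3(w=4), 4(w=2), 6(w=5), 7(w=6)
  6: 1(w=5), 2(w=4), 4(w=5), 5(w=5), 7(w=4)
  7: 1(w=5), 2(w=5), 3(w=2), 4(w=3), 5(w=6), 6(w=4)

Step 2: Apply Dijkstra's algorithm from vertex 1:
  Visit vertex 1 (distance=0)
    Update dist[6] = 5
    Update dist[7] = 5
  Visit vertex 6 (distance=5)
    Update dist[2] = 9
    Update dist[4] = 10
    Update dist[5] = 10
  Visit vertex 7 (distance=5)
    Update dist[3] = 7
    Update dist[4] = 8
  Visit vertex 3 (distance=7)
  Visit vertex 4 (distance=8)
  Visit vertex 2 (distance=9)
  Visit vertex 5 (distance=10)

Step 3: Shortest path: 1 -> 6 -> 5
Total weight: 5 + 5 = 10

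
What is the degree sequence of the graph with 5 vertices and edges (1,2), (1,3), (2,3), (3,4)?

Step 1: Count edges incident to each vertex:
  deg(1) = 2 (neighbors: 2, 3)
  deg(2) = 2 (neighbors: 1, 3)
  deg(3) = 3 (neighbors: 1, 2, 4)
  deg(4) = 1 (neighbors: 3)
  deg(5) = 0 (neighbors: none)

Step 2: Sort degrees in non-increasing order:
  Degrees: [2, 2, 3, 1, 0] -> sorted: [3, 2, 2, 1, 0]

Degree sequence: [3, 2, 2, 1, 0]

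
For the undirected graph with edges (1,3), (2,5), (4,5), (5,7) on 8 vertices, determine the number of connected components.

Step 1: Build adjacency list from edges:
  1: 3
  2: 5
  3: 1
  4: 5
  5: 2, 4, 7
  6: (none)
  7: 5
  8: (none)

Step 2: Run BFS/DFS from vertex 1:
  Visited: {1, 3}
  Reached 2 of 8 vertices

Step 3: Only 2 of 8 vertices reached. Graph is disconnected.
Connected components: {1, 3}, {2, 4, 5, 7}, {6}, {8}
Number of connected components: 4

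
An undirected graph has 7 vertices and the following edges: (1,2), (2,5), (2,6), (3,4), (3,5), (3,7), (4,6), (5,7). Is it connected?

Step 1: Build adjacency list from edges:
  1: 2
  2: 1, 5, 6
  3: 4, 5, 7
  4: 3, 6
  5: 2, 3, 7
  6: 2, 4
  7: 3, 5

Step 2: Run BFS/DFS from vertex 1:
  Visited: {1, 2, 5, 6, 3, 7, 4}
  Reached 7 of 7 vertices

Step 3: All 7 vertices reached from vertex 1, so the graph is connected.
Answer: Yes, the graph is connected.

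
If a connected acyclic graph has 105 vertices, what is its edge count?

A tree on n vertices always has exactly n - 1 edges.
For n = 105: edges = 105 - 1 = 104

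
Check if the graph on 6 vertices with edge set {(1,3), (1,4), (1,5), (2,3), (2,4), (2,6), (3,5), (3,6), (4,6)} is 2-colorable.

Step 1: Attempt 2-coloring using BFS:
  Start at vertex 1, assign color 0
  Color vertex 3 with color 1 (neighbor of 1)
  Color vertex 4 with color 1 (neighbor of 1)
  Color vertex 5 with color 1 (neighbor of 1)
  Color vertex 2 with color 0 (neighbor of 3)

Step 2: Conflict found! Vertices 3 and 5 are adjacent but have the same color.
This means the graph contains an odd cycle.

The graph is NOT bipartite.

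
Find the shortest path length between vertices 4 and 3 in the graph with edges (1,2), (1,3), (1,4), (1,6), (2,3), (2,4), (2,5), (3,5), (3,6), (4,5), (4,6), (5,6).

Step 1: Build adjacency list:
  1: 2, 3, 4, 6
  2: 1, 3, 4, 5
  3: 1, 2, 5, 6
  4: 1, 2, 5, 6
  5: 2, 3, 4, 6
  6: 1, 3, 4, 5

Step 2: BFS from vertex 4 to find shortest path to 3:
  vertex 1 reached at distance 1
  vertex 2 reached at distance 1
  vertex 5 reached at distance 1
  vertex 6 reached at distance 1
  vertex 3 reached at distance 2

Step 3: Shortest path: 4 -> 6 -> 3
Path length: 2 edges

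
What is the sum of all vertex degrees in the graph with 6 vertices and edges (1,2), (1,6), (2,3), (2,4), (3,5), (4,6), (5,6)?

Step 1: Count edges incident to each vertex:
  deg(1) = 2 (neighbors: 2, 6)
  deg(2) = 3 (neighbors: 1, 3, 4)
  deg(3) = 2 (neighbors: 2, 5)
  deg(4) = 2 (neighbors: 2, 6)
  deg(5) = 2 (neighbors: 3, 6)
  deg(6) = 3 (neighbors: 1, 4, 5)

Step 2: Sum all degrees:
  2 + 3 + 2 + 2 + 2 + 3 = 14

Verification: sum of degrees = 2 * |E| = 2 * 7 = 14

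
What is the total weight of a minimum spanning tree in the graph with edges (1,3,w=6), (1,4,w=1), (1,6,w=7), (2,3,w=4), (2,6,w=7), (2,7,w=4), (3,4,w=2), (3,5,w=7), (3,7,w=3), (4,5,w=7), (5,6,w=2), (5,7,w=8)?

Apply Kruskal's algorithm (sort edges by weight, add if no cycle):

Sorted edges by weight:
  (1,4) w=1
  (3,4) w=2
  (5,6) w=2
  (3,7) w=3
  (2,3) w=4
  (2,7) w=4
  (1,3) w=6
  (1,6) w=7
  (2,6) w=7
  (3,5) w=7
  (4,5) w=7
  (5,7) w=8

Add edge (1,4) w=1 -- no cycle. Running total: 1
Add edge (3,4) w=2 -- no cycle. Running total: 3
Add edge (5,6) w=2 -- no cycle. Running total: 5
Add edge (3,7) w=3 -- no cycle. Running total: 8
Add edge (2,3) w=4 -- no cycle. Running total: 12
Skip edge (2,7) w=4 -- would create cycle
Skip edge (1,3) w=6 -- would create cycle
Add edge (1,6) w=7 -- no cycle. Running total: 19

MST edges: (1,4,w=1), (3,4,w=2), (5,6,w=2), (3,7,w=3), (2,3,w=4), (1,6,w=7)
Total MST weight: 1 + 2 + 2 + 3 + 4 + 7 = 19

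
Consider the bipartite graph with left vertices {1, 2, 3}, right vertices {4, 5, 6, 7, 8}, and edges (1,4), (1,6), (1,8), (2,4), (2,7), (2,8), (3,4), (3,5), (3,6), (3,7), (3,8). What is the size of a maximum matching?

Step 1: List the neighbors of each left vertex:
  1: 4, 6, 8
  2: 4, 7, 8
  3: 4, 5, 6, 7, 8

Step 2: Greedily match left vertices, then look for augmenting paths:
  Match 1 -- 4
  Match 2 -- 7
  Match 3 -- 5
  No augmenting path remains.

Step 3: Verify this is maximum:
  Matching size 3 = min(|L|, |R|) = min(3, 5), which is an upper bound, so this matching is maximum.

Maximum matching: {(1,4), (2,7), (3,5)}
Size: 3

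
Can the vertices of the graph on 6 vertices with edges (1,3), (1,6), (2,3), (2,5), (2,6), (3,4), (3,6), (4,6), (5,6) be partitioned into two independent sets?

Step 1: Attempt 2-coloring using BFS:
  Start at vertex 1, assign color 0
  Color vertex 3 with color 1 (neighbor of 1)
  Color vertex 6 with color 1 (neighbor of 1)
  Color vertex 2 with color 0 (neighbor of 3)
  Color vertex 4 with color 0 (neighbor of 3)

Step 2: Conflict found! Vertices 3 and 6 are adjacent but have the same color.
This means the graph contains an odd cycle.

The graph is NOT bipartite.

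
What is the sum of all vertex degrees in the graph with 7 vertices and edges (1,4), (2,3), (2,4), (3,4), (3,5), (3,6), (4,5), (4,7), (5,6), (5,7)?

Step 1: Count edges incident to each vertex:
  deg(1) = 1 (neighbors: 4)
  deg(2) = 2 (neighbors: 3, 4)
  deg(3) = 4 (neighbors: 2, 4, 5, 6)
  deg(4) = 5 (neighbors: 1, 2, 3, 5, 7)
  deg(5) = 4 (neighbors: 3, 4, 6, 7)
  deg(6) = 2 (neighbors: 3, 5)
  deg(7) = 2 (neighbors: 4, 5)

Step 2: Sum all degrees:
  1 + 2 + 4 + 5 + 4 + 2 + 2 = 20

Verification: sum of degrees = 2 * |E| = 2 * 10 = 20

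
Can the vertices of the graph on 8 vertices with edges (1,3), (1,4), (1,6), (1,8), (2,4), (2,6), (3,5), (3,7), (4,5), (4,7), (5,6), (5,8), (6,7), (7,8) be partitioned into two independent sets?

Step 1: Attempt 2-coloring using BFS:
  Start at vertex 1, assign color 0
  Color vertex 3 with color 1 (neighbor of 1)
  Color vertex 4 with color 1 (neighbor of 1)
  Color vertex 6 with color 1 (neighbor of 1)
  Color vertex 8 with color 1 (neighbor of 1)
  Color vertex 5 with color 0 (neighbor of 3)
  Color vertex 7 with color 0 (neighbor of 3)
  Color vertex 2 with color 0 (neighbor of 4)

Step 2: 2-coloring succeeded. No conflicts found.
  Set A (color 0): {1, 2, 5, 7}
  Set B (color 1): {3, 4, 6, 8}

The graph is bipartite with partition {1, 2, 5, 7}, {3, 4, 6, 8}.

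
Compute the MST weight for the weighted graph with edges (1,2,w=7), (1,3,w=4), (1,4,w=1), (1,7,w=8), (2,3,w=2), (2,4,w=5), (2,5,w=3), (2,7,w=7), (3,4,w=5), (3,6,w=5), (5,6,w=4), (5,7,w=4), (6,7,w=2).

Apply Kruskal's algorithm (sort edges by weight, add if no cycle):

Sorted edges by weight:
  (1,4) w=1
  (2,3) w=2
  (6,7) w=2
  (2,5) w=3
  (1,3) w=4
  (5,7) w=4
  (5,6) w=4
  (2,4) w=5
  (3,4) w=5
  (3,6) w=5
  (1,2) w=7
  (2,7) w=7
  (1,7) w=8

Add edge (1,4) w=1 -- no cycle. Running total: 1
Add edge (2,3) w=2 -- no cycle. Running total: 3
Add edge (6,7) w=2 -- no cycle. Running total: 5
Add edge (2,5) w=3 -- no cycle. Running total: 8
Add edge (1,3) w=4 -- no cycle. Running total: 12
Add edge (5,7) w=4 -- no cycle. Running total: 16

MST edges: (1,4,w=1), (2,3,w=2), (6,7,w=2), (2,5,w=3), (1,3,w=4), (5,7,w=4)
Total MST weight: 1 + 2 + 2 + 3 + 4 + 4 = 16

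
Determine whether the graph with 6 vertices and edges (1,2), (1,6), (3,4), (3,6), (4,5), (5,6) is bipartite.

Step 1: Attempt 2-coloring using BFS:
  Start at vertex 1, assign color 0
  Color vertex 2 with color 1 (neighbor of 1)
  Color vertex 6 with color 1 (neighbor of 1)
  Color vertex 3 with color 0 (neighbor of 6)
  Color vertex 5 with color 0 (neighbor of 6)
  Color vertex 4 with color 1 (neighbor of 3)

Step 2: 2-coloring succeeded. No conflicts found.
  Set A (color 0): {1, 3, 5}
  Set B (color 1): {2, 4, 6}

The graph is bipartite with partition {1, 3, 5}, {2, 4, 6}.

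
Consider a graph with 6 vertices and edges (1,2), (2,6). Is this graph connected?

Step 1: Build adjacency list from edges:
  1: 2
  2: 1, 6
  3: (none)
  4: (none)
  5: (none)
  6: 2

Step 2: Run BFS/DFS from vertex 1:
  Visited: {1, 2, 6}
  Reached 3 of 6 vertices

Step 3: Only 3 of 6 vertices reached. Graph is disconnected.
Connected components: {1, 2, 6}, {3}, {4}, {5}
Answer: No, the graph is not connected (4 components).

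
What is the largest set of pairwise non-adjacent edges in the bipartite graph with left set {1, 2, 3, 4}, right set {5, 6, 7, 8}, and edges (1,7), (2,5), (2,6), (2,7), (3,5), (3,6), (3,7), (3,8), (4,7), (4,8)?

Step 1: List the neighbors of each left vertex:
  1: 7
  2: 5, 6, 7
  3: 5, 6, 7, 8
  4: 7, 8

Step 2: Greedily match left vertices, then look for augmenting paths:
  Match 1 -- 7
  Match 2 -- 5
  Match 3 -- 6
  Match 4 -- 8
  No augmenting path remains.

Step 3: Verify this is maximum:
  Matching size 4 = min(|L|, |R|) = min(4, 4), which is an upper bound, so this matching is maximum.

Maximum matching: {(1,7), (2,5), (3,6), (4,8)}
Size: 4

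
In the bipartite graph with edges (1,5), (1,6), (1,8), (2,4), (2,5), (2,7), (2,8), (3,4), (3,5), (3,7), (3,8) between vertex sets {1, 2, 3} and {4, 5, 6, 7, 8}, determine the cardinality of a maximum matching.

Step 1: List the neighbors of each left vertex:
  1: 5, 6, 8
  2: 4, 5, 7, 8
  3: 4, 5, 7, 8

Step 2: Greedily match left vertices, then look for augmenting paths:
  Match 1 -- 5
  Match 2 -- 4
  Match 3 -- 7
  No augmenting path remains.

Step 3: Verify this is maximum:
  Matching size 3 = min(|L|, |R|) = min(3, 5), which is an upper bound, so this matching is maximum.

Maximum matching: {(1,5), (2,4), (3,7)}
Size: 3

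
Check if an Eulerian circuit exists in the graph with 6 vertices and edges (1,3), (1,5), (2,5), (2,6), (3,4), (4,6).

Step 1: Find the degree of each vertex:
  deg(1) = 2
  deg(2) = 2
  deg(3) = 2
  deg(4) = 2
  deg(5) = 2
  deg(6) = 2

Step 2: Count vertices with odd degree:
  All vertices have even degree (0 odd-degree vertices)

Step 3: Apply Euler's theorem:
  - Eulerian circuit exists iff graph is connected and all vertices have even degree
  - Eulerian path exists iff graph is connected and has 0 or 2 odd-degree vertices

Graph is connected with 0 odd-degree vertices.
Both Eulerian circuit and Eulerian path exist.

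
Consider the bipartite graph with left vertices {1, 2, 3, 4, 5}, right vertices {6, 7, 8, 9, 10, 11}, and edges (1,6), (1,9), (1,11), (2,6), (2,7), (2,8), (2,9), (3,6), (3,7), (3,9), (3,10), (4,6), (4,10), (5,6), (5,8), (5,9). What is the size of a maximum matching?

Step 1: List the neighbors of each left vertex:
  1: 6, 9, 11
  2: 6, 7, 8, 9
  3: 6, 7, 9, 10
  4: 6, 10
  5: 6, 8, 9

Step 2: Greedily match left vertices, then look for augmenting paths:
  Match 1 -- 6
  Match 2 -- 7
  Match 3 -- 9
  Match 4 -- 10
  Match 5 -- 8
  No augmenting path remains.

Step 3: Verify this is maximum:
  Matching size 5 = min(|L|, |R|) = min(5, 6), which is an upper bound, so this matching is maximum.

Maximum matching: {(1,6), (2,7), (3,9), (4,10), (5,8)}
Size: 5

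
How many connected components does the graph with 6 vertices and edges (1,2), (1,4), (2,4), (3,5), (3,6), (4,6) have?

Step 1: Build adjacency list from edges:
  1: 2, 4
  2: 1, 4
  3: 5, 6
  4: 1, 2, 6
  5: 3
  6: 3, 4

Step 2: Run BFS/DFS from vertex 1:
  Visited: {1, 2, 4, 6, 3, 5}
  Reached 6 of 6 vertices

Step 3: All 6 vertices reached from vertex 1, so the graph is connected.
Number of connected components: 1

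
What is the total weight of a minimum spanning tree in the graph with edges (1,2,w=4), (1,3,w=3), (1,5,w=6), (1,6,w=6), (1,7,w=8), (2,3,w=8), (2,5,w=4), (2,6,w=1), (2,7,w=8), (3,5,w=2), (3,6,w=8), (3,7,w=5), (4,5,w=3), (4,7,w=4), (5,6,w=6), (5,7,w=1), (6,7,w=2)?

Apply Kruskal's algorithm (sort edges by weight, add if no cycle):

Sorted edges by weight:
  (2,6) w=1
  (5,7) w=1
  (3,5) w=2
  (6,7) w=2
  (1,3) w=3
  (4,5) w=3
  (1,2) w=4
  (2,5) w=4
  (4,7) w=4
  (3,7) w=5
  (1,5) w=6
  (1,6) w=6
  (5,6) w=6
  (1,7) w=8
  (2,3) w=8
  (2,7) w=8
  (3,6) w=8

Add edge (2,6) w=1 -- no cycle. Running total: 1
Add edge (5,7) w=1 -- no cycle. Running total: 2
Add edge (3,5) w=2 -- no cycle. Running total: 4
Add edge (6,7) w=2 -- no cycle. Running total: 6
Add edge (1,3) w=3 -- no cycle. Running total: 9
Add edge (4,5) w=3 -- no cycle. Running total: 12

MST edges: (2,6,w=1), (5,7,w=1), (3,5,w=2), (6,7,w=2), (1,3,w=3), (4,5,w=3)
Total MST weight: 1 + 1 + 2 + 2 + 3 + 3 = 12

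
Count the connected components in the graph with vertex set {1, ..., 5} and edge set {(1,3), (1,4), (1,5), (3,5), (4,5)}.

Step 1: Build adjacency list from edges:
  1: 3, 4, 5
  2: (none)
  3: 1, 5
  4: 1, 5
  5: 1, 3, 4

Step 2: Run BFS/DFS from vertex 1:
  Visited: {1, 3, 4, 5}
  Reached 4 of 5 vertices

Step 3: Only 4 of 5 vertices reached. Graph is disconnected.
Connected components: {1, 3, 4, 5}, {2}
Number of connected components: 2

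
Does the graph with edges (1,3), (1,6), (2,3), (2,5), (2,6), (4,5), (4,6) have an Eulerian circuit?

Step 1: Find the degree of each vertex:
  deg(1) = 2
  deg(2) = 3
  deg(3) = 2
  deg(4) = 2
  deg(5) = 2
  deg(6) = 3

Step 2: Count vertices with odd degree:
  Odd-degree vertices: 2, 6 (2 total)

Step 3: Apply Euler's theorem:
  - Eulerian circuit exists iff graph is connected and all vertices have even degree
  - Eulerian path exists iff graph is connected and has 0 or 2 odd-degree vertices

Graph is connected with exactly 2 odd-degree vertices (2, 6).
Eulerian path exists (starting and ending at the odd-degree vertices), but no Eulerian circuit.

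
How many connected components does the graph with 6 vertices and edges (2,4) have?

Step 1: Build adjacency list from edges:
  1: (none)
  2: 4
  3: (none)
  4: 2
  5: (none)
  6: (none)

Step 2: Run BFS/DFS from vertex 1:
  Visited: {1}
  Reached 1 of 6 vertices

Step 3: Only 1 of 6 vertices reached. Graph is disconnected.
Connected components: {1}, {2, 4}, {3}, {5}, {6}
Number of connected components: 5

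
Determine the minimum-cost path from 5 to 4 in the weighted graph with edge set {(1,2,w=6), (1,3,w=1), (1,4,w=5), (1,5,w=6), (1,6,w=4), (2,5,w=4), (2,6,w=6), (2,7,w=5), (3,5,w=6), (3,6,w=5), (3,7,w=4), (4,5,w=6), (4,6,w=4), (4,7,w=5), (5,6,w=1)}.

Step 1: Build adjacency list with weights:
  1: 2(w=6), 3(w=1), 4(w=5), 5(w=6), 6(w=4)
  2: 1(w=6), 5(w=4), 6(w=6), 7(w=5)
  3: 1(w=1), 5(w=6), 6(w=5), 7(w=4)
  4: 1(w=5), 5(w=6), 6(w=4), 7(w=5)
  5: 1(w=6), 2(w=4), 3(w=6), 4(w=6), 6(w=1)
  6: 1(w=4), 2(w=6), 3(w=5), 4(w=4), 5(w=1)
  7: 2(w=5), 3(w=4), 4(w=5)

Step 2: Apply Dijkstra's algorithm from vertex 5:
  Visit vertex 5 (distance=0)
    Update dist[1] = 6
    Update dist[2] = 4
    Update dist[3] = 6
    Update dist[4] = 6
    Update dist[6] = 1
  Visit vertex 6 (distance=1)
    Update dist[1] = 5
    Update dist[4] = 5
  Visit vertex 2 (distance=4)
    Update dist[7] = 9
  Visit vertex 1 (distance=5)
  Visit vertex 4 (distance=5)

Step 3: Shortest path: 5 -> 6 -> 4
Total weight: 1 + 4 = 5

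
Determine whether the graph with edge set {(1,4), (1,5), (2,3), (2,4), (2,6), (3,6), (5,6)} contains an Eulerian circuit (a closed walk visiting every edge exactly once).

Step 1: Find the degree of each vertex:
  deg(1) = 2
  deg(2) = 3
  deg(3) = 2
  deg(4) = 2
  deg(5) = 2
  deg(6) = 3

Step 2: Count vertices with odd degree:
  Odd-degree vertices: 2, 6 (2 total)

Step 3: Apply Euler's theorem:
  - Eulerian circuit exists iff graph is connected and all vertices have even degree
  - Eulerian path exists iff graph is connected and has 0 or 2 odd-degree vertices

Graph is connected with exactly 2 odd-degree vertices (2, 6).
Eulerian path exists (starting and ending at the odd-degree vertices), but no Eulerian circuit.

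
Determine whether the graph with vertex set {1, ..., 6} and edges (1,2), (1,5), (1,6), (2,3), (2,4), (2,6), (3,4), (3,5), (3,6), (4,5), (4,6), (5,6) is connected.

Step 1: Build adjacency list from edges:
  1: 2, 5, 6
  2: 1, 3, 4, 6
  3: 2, 4, 5, 6
  4: 2, 3, 5, 6
  5: 1, 3, 4, 6
  6: 1, 2, 3, 4, 5

Step 2: Run BFS/DFS from vertex 1:
  Visited: {1, 2, 5, 6, 3, 4}
  Reached 6 of 6 vertices

Step 3: All 6 vertices reached from vertex 1, so the graph is connected.
Answer: Yes, the graph is connected.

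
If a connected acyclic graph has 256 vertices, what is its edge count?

A tree on n vertices always has exactly n - 1 edges.
For n = 256: edges = 256 - 1 = 255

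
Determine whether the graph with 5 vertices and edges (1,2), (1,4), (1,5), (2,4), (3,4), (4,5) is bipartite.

Step 1: Attempt 2-coloring using BFS:
  Start at vertex 1, assign color 0
  Color vertex 2 with color 1 (neighbor of 1)
  Color vertex 4 with color 1 (neighbor of 1)
  Color vertex 5 with color 1 (neighbor of 1)

Step 2: Conflict found! Vertices 2 and 4 are adjacent but have the same color.
This means the graph contains an odd cycle.

The graph is NOT bipartite.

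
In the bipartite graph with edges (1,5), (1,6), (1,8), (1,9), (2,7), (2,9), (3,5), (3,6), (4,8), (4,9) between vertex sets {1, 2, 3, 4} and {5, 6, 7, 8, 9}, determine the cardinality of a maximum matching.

Step 1: List the neighbors of each left vertex:
  1: 5, 6, 8, 9
  2: 7, 9
  3: 5, 6
  4: 8, 9

Step 2: Greedily match left vertices, then look for augmenting paths:
  Match 1 -- 5
  Match 2 -- 7
  Match 3 -- 6
  Match 4 -- 8
  No augmenting path remains.

Step 3: Verify this is maximum:
  Matching size 4 = min(|L|, |R|) = min(4, 5), which is an upper bound, so this matching is maximum.

Maximum matching: {(1,5), (2,7), (3,6), (4,8)}
Size: 4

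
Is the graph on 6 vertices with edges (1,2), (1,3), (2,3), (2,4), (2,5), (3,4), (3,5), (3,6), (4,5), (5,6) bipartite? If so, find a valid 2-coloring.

Step 1: Attempt 2-coloring using BFS:
  Start at vertex 1, assign color 0
  Color vertex 2 with color 1 (neighbor of 1)
  Color vertex 3 with color 1 (neighbor of 1)

Step 2: Conflict found! Vertices 2 and 3 are adjacent but have the same color.
This means the graph contains an odd cycle.

The graph is NOT bipartite.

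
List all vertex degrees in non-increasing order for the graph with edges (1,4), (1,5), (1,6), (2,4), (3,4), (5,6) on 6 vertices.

Step 1: Count edges incident to each vertex:
  deg(1) = 3 (neighbors: 4, 5, 6)
  deg(2) = 1 (neighbors: 4)
  deg(3) = 1 (neighbors: 4)
  deg(4) = 3 (neighbors: 1, 2, 3)
  deg(5) = 2 (neighbors: 1, 6)
  deg(6) = 2 (neighbors: 1, 5)

Step 2: Sort degrees in non-increasing order:
  Degrees: [3, 1, 1, 3, 2, 2] -> sorted: [3, 3, 2, 2, 1, 1]

Degree sequence: [3, 3, 2, 2, 1, 1]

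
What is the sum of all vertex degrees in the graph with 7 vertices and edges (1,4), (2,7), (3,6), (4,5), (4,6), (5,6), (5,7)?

Step 1: Count edges incident to each vertex:
  deg(1) = 1 (neighbors: 4)
  deg(2) = 1 (neighbors: 7)
  deg(3) = 1 (neighbors: 6)
  deg(4) = 3 (neighbors: 1, 5, 6)
  deg(5) = 3 (neighbors: 4, 6, 7)
  deg(6) = 3 (neighbors: 3, 4, 5)
  deg(7) = 2 (neighbors: 2, 5)

Step 2: Sum all degrees:
  1 + 1 + 1 + 3 + 3 + 3 + 2 = 14

Verification: sum of degrees = 2 * |E| = 2 * 7 = 14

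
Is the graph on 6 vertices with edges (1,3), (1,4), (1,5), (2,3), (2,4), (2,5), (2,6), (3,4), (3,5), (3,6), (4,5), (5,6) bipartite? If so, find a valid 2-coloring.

Step 1: Attempt 2-coloring using BFS:
  Start at vertex 1, assign color 0
  Color vertex 3 with color 1 (neighbor of 1)
  Color vertex 4 with color 1 (neighbor of 1)
  Color vertex 5 with color 1 (neighbor of 1)
  Color vertex 2 with color 0 (neighbor of 3)

Step 2: Conflict found! Vertices 3 and 4 are adjacent but have the same color.
This means the graph contains an odd cycle.

The graph is NOT bipartite.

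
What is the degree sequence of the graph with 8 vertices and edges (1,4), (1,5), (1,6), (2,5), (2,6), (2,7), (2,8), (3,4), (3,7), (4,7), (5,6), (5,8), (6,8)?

Step 1: Count edges incident to each vertex:
  deg(1) = 3 (neighbors: 4, 5, 6)
  deg(2) = 4 (neighbors: 5, 6, 7, 8)
  deg(3) = 2 (neighbors: 4, 7)
  deg(4) = 3 (neighbors: 1, 3, 7)
  deg(5) = 4 (neighbors: 1, 2, 6, 8)
  deg(6) = 4 (neighbors: 1, 2, 5, 8)
  deg(7) = 3 (neighbors: 2, 3, 4)
  deg(8) = 3 (neighbors: 2, 5, 6)

Step 2: Sort degrees in non-increasing order:
  Degrees: [3, 4, 2, 3, 4, 4, 3, 3] -> sorted: [4, 4, 4, 3, 3, 3, 3, 2]

Degree sequence: [4, 4, 4, 3, 3, 3, 3, 2]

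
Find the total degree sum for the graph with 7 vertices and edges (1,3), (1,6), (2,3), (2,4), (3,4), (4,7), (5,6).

Step 1: Count edges incident to each vertex:
  deg(1) = 2 (neighbors: 3, 6)
  deg(2) = 2 (neighbors: 3, 4)
  deg(3) = 3 (neighbors: 1, 2, 4)
  deg(4) = 3 (neighbors: 2, 3, 7)
  deg(5) = 1 (neighbors: 6)
  deg(6) = 2 (neighbors: 1, 5)
  deg(7) = 1 (neighbors: 4)

Step 2: Sum all degrees:
  2 + 2 + 3 + 3 + 1 + 2 + 1 = 14

Verification: sum of degrees = 2 * |E| = 2 * 7 = 14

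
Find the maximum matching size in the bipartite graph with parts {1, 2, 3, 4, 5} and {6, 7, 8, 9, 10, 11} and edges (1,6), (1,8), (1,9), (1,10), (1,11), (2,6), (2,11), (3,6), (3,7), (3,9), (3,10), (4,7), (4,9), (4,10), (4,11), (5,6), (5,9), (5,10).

Step 1: List the neighbors of each left vertex:
  1: 6, 8, 9, 10, 11
  2: 6, 11
  3: 6, 7, 9, 10
  4: 7, 9, 10, 11
  5: 6, 9, 10

Step 2: Greedily match left vertices, then look for augmenting paths:
  Match 1 -- 6
  Match 2 -- 11
  Match 3 -- 7
  Match 4 -- 9
  Match 5 -- 10
  No augmenting path remains.

Step 3: Verify this is maximum:
  Matching size 5 = min(|L|, |R|) = min(5, 6), which is an upper bound, so this matching is maximum.

Maximum matching: {(1,6), (2,11), (3,7), (4,9), (5,10)}
Size: 5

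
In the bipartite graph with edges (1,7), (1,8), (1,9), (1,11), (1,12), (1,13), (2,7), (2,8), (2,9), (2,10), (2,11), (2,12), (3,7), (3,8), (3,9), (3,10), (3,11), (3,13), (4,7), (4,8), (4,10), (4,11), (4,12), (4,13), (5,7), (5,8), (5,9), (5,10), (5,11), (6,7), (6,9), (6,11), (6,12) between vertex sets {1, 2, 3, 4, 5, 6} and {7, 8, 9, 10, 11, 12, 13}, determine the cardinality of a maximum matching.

Step 1: List the neighbors of each left vertex:
  1: 7, 8, 9, 11, 12, 13
  2: 7, 8, 9, 10, 11, 12
  3: 7, 8, 9, 10, 11, 13
  4: 7, 8, 10, 11, 12, 13
  5: 7, 8, 9, 10, 11
  6: 7, 9, 11, 12

Step 2: Greedily match left vertices, then look for augmenting paths:
  Match 1 -- 7
  Match 2 -- 8
  Match 3 -- 9
  Match 4 -- 10
  Match 5 -- 11
  Match 6 -- 12
  No augmenting path remains.

Step 3: Verify this is maximum:
  Matching size 6 = min(|L|, |R|) = min(6, 7), which is an upper bound, so this matching is maximum.

Maximum matching: {(1,7), (2,8), (3,9), (4,10), (5,11), (6,12)}
Size: 6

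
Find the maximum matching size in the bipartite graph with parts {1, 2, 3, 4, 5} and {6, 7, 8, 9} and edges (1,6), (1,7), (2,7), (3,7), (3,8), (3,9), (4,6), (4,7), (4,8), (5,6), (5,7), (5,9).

Step 1: List the neighbors of each left vertex:
  1: 6, 7
  2: 7
  3: 7, 8, 9
  4: 6, 7, 8
  5: 6, 7, 9

Step 2: Greedily match left vertices, then look for augmenting paths:
  Match 1 -- 6
  Match 2 -- 7
  Match 3 -- 8
  Match 5 -- 9
  No augmenting path remains.

Step 3: Verify this is maximum:
  Matching size 4 = min(|L|, |R|) = min(5, 4), which is an upper bound, so this matching is maximum.

Maximum matching: {(1,6), (2,7), (3,8), (5,9)}
Size: 4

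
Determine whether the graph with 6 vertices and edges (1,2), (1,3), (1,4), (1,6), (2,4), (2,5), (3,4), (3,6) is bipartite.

Step 1: Attempt 2-coloring using BFS:
  Start at vertex 1, assign color 0
  Color vertex 2 with color 1 (neighbor of 1)
  Color vertex 3 with color 1 (neighbor of 1)
  Color vertex 4 with color 1 (neighbor of 1)
  Color vertex 6 with color 1 (neighbor of 1)

Step 2: Conflict found! Vertices 2 and 4 are adjacent but have the same color.
This means the graph contains an odd cycle.

The graph is NOT bipartite.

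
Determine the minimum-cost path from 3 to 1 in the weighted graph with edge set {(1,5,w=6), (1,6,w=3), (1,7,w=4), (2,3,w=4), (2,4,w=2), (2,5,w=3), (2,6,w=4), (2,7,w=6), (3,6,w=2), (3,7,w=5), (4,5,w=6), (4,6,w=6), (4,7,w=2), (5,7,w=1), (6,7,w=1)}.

Step 1: Build adjacency list with weights:
  1: 5(w=6), 6(w=3), 7(w=4)
  2: 3(w=4), 4(w=2), 5(w=3), 6(w=4), 7(w=6)
  3: 2(w=4), 6(w=2), 7(w=5)
  4: 2(w=2), 5(w=6), 6(w=6), 7(w=2)
  5: 1(w=6), 2(w=3), 4(w=6), 7(w=1)
  6: 1(w=3), 2(w=4), 3(w=2), 4(w=6), 7(w=1)
  7: 1(w=4), 2(w=6), 3(w=5), 4(w=2), 5(w=1), 6(w=1)

Step 2: Apply Dijkstra's algorithm from vertex 3:
  Visit vertex 3 (distance=0)
    Update dist[2] = 4
    Update dist[6] = 2
    Update dist[7] = 5
  Visit vertex 6 (distance=2)
    Update dist[1] = 5
    Update dist[4] = 8
    Update dist[7] = 3
  Visit vertex 7 (distance=3)
    Update dist[4] = 5
    Update dist[5] = 4
  Visit vertex 2 (distance=4)
  Visit vertex 5 (distance=4)
  Visit vertex 1 (distance=5)

Step 3: Shortest path: 3 -> 6 -> 1
Total weight: 2 + 3 = 5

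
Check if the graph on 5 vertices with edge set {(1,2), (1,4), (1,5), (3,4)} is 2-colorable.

Step 1: Attempt 2-coloring using BFS:
  Start at vertex 1, assign color 0
  Color vertex 2 with color 1 (neighbor of 1)
  Color vertex 4 with color 1 (neighbor of 1)
  Color vertex 5 with color 1 (neighbor of 1)
  Color vertex 3 with color 0 (neighbor of 4)

Step 2: 2-coloring succeeded. No conflicts found.
  Set A (color 0): {1, 3}
  Set B (color 1): {2, 4, 5}

The graph is bipartite with partition {1, 3}, {2, 4, 5}.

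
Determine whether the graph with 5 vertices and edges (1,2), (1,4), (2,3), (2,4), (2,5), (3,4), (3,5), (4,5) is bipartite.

Step 1: Attempt 2-coloring using BFS:
  Start at vertex 1, assign color 0
  Color vertex 2 with color 1 (neighbor of 1)
  Color vertex 4 with color 1 (neighbor of 1)
  Color vertex 3 with color 0 (neighbor of 2)

Step 2: Conflict found! Vertices 2 and 4 are adjacent but have the same color.
This means the graph contains an odd cycle.

The graph is NOT bipartite.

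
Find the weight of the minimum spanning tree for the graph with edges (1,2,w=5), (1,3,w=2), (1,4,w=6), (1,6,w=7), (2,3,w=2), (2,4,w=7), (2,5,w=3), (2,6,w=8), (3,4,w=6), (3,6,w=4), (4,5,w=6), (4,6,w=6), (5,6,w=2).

Apply Kruskal's algorithm (sort edges by weight, add if no cycle):

Sorted edges by weight:
  (1,3) w=2
  (2,3) w=2
  (5,6) w=2
  (2,5) w=3
  (3,6) w=4
  (1,2) w=5
  (1,4) w=6
  (3,4) w=6
  (4,5) w=6
  (4,6) w=6
  (1,6) w=7
  (2,4) w=7
  (2,6) w=8

Add edge (1,3) w=2 -- no cycle. Running total: 2
Add edge (2,3) w=2 -- no cycle. Running total: 4
Add edge (5,6) w=2 -- no cycle. Running total: 6
Add edge (2,5) w=3 -- no cycle. Running total: 9
Skip edge (3,6) w=4 -- would create cycle
Skip edge (1,2) w=5 -- would create cycle
Add edge (1,4) w=6 -- no cycle. Running total: 15

MST edges: (1,3,w=2), (2,3,w=2), (5,6,w=2), (2,5,w=3), (1,4,w=6)
Total MST weight: 2 + 2 + 2 + 3 + 6 = 15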